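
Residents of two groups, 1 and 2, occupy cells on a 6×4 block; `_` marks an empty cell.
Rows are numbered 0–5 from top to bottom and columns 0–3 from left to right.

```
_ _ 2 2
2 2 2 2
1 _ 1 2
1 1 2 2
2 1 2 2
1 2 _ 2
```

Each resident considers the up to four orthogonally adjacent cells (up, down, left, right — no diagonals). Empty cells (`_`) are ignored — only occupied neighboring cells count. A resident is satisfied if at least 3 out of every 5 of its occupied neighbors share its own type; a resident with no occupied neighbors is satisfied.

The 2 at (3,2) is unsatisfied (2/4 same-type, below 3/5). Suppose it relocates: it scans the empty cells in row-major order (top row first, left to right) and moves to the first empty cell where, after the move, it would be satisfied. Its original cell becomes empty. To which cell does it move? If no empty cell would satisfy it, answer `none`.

Vacating (3,2). Empty cells in order:
  (0,0): 1/1 same-type → satisfied — stop here.

(0,0)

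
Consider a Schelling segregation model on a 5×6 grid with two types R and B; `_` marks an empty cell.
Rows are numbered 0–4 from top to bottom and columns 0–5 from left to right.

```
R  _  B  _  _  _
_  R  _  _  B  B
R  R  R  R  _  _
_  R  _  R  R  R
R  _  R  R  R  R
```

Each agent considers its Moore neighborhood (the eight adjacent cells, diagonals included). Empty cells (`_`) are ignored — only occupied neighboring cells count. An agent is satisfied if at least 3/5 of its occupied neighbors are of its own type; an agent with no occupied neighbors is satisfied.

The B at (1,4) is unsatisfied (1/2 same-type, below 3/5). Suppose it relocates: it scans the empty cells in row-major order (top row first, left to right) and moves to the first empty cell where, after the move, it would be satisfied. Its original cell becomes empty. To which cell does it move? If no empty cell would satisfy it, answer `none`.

Vacating (1,4). Empty cells in order:
  (0,1): 1/3 same-type → still unsatisfied.
  (0,3): 1/1 same-type → satisfied — stop here.

(0,3)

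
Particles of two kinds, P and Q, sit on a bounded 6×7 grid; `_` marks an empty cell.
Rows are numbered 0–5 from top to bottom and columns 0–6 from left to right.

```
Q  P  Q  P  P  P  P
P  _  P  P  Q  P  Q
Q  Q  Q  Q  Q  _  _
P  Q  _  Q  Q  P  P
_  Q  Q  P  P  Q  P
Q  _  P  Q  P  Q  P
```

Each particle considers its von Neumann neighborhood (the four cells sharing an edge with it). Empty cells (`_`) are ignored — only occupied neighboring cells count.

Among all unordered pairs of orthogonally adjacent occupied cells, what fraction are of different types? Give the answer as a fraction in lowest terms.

Scan each occupied cell's neighbors to the right and below so each pair is counted once.
From row 0: 7 unlike of 12 pairs (running 7/12).
From row 1: 6 unlike of 8 pairs (running 13/20).
From row 2: 1 unlike of 8 pairs (running 14/28).
From row 3: 5 unlike of 9 pairs (running 19/37).
From row 4: 5 unlike of 10 pairs (running 24/47).
From row 5: 4 unlike of 4 pairs (running 28/51).
Total adjacent occupied pairs: 51; unlike-type pairs: 28.
28/51 is already in lowest terms.

28/51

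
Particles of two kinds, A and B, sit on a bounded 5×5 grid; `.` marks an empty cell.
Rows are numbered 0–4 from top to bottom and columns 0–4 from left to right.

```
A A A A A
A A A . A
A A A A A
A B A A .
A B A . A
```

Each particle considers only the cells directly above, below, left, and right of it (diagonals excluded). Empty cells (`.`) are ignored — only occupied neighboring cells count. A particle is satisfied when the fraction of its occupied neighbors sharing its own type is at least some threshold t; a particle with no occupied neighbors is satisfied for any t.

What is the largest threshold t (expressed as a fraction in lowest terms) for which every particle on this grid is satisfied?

Row 0: (0,0)A 2/2 · (0,1)A 3/3 · (0,2)A 3/3 · (0,3)A 2/2 · (0,4)A 2/2
Row 1: (1,0)A 3/3 · (1,1)A 4/4 · (1,2)A 3/3 · (1,4)A 2/2
Row 2: (2,0)A 3/3 · (2,1)A 3/4 · (2,2)A 4/4 · (2,3)A 3/3 · (2,4)A 2/2
Row 3: (3,0)A 2/3 · (3,1)B 1/4 · (3,2)A 3/4 · (3,3)A 2/2
Row 4: (4,0)A 1/2 · (4,1)B 1/3 · (4,2)A 1/2 · (4,4)A — no occupied neighbors
The smallest same-type fraction is 1/4 at (3,1), which reduces to 1/4. Any threshold above that leaves this particle unsatisfied.

1/4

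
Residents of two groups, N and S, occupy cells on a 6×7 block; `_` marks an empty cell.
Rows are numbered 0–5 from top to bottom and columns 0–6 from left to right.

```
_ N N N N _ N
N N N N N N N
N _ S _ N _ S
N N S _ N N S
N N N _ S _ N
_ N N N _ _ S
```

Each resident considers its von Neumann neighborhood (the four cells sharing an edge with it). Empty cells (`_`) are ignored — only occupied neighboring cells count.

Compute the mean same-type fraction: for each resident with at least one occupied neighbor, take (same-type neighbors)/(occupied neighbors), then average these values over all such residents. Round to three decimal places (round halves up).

0.761

(0,1)N 2/2
(0,2)N 3/3
(0,3)N 3/3
(0,4)N 2/2
(0,6)N 1/1
(1,0)N 2/2
(1,1)N 3/3
(1,2)N 3/4
(1,3)N 3/3
(1,4)N 4/4
(1,5)N 2/2
(1,6)N 2/3
(2,0)N 2/2
(2,2)S 1/2
(2,4)N 2/2
(2,6)S 1/2
(3,0)N 3/3
(3,1)N 2/3
(3,2)S 1/3
(3,4)N 2/3
(3,5)N 1/2
(3,6)S 1/3
(4,0)N 2/2
(4,1)N 4/4
(4,2)N 2/3
(4,4)S 0/1
(4,6)N 0/2
(5,1)N 2/2
(5,2)N 3/3
(5,3)N 1/1
(5,6)S 0/1
Sum over 31 residents: 2/2 + 3/3 + 3/3 + 2/2 + 1/1 + 2/2 + 3/3 + 3/4 + 3/3 + 4/4 + 2/2 + 2/3 + 2/2 + 1/2 + 2/2 + 1/2 + 3/3 + 2/3 + 1/3 + 2/3 + 1/2 + 1/3 + 2/2 + 4/4 + 2/3 + 0/1 + 0/2 + 2/2 + 3/3 + 1/1 + 0/1 = 283/12; mean = 283/12 ÷ 31 = 283/372 = 0.760752… → 0.761.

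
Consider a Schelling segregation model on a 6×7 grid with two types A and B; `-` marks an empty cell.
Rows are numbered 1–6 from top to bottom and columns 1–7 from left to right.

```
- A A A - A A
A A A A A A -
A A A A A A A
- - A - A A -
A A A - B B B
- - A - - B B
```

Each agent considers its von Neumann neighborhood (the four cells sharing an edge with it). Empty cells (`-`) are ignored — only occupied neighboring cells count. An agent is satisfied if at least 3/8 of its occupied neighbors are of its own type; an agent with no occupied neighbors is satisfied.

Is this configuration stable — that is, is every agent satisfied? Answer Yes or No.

(1,2)A 2/2 ✓
(1,3)A 3/3 ✓
(1,4)A 2/2 ✓
(1,6)A 2/2 ✓
(1,7)A 1/1 ✓
(2,1)A 2/2 ✓
(2,2)A 4/4 ✓
(2,3)A 4/4 ✓
(2,4)A 4/4 ✓
(2,5)A 3/3 ✓
(2,6)A 3/3 ✓
(3,1)A 2/2 ✓
(3,2)A 3/3 ✓
(3,3)A 4/4 ✓
(3,4)A 3/3 ✓
(3,5)A 4/4 ✓
(3,6)A 4/4 ✓
(3,7)A 1/1 ✓
(4,3)A 2/2 ✓
(4,5)A 2/3 ✓
(4,6)A 2/3 ✓
(5,1)A 1/1 ✓
(5,2)A 2/2 ✓
(5,3)A 3/3 ✓
(5,5)B 1/2 ✓
(5,6)B 3/4 ✓
(5,7)B 2/2 ✓
(6,3)A 1/1 ✓
(6,6)B 2/2 ✓
(6,7)B 2/2 ✓
All meet the threshold, so the configuration is stable.

Yes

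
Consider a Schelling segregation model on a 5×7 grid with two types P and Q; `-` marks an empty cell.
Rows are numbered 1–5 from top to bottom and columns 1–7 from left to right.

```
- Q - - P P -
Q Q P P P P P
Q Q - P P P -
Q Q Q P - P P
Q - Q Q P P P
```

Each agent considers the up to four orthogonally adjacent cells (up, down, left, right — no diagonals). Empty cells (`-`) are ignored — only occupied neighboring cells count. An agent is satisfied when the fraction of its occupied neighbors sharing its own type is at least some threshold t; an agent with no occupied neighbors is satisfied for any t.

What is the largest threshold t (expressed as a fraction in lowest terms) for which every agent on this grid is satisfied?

(1,2)Q 1/1
(1,5)P 2/2
(1,6)P 2/2
(2,1)Q 2/2
(2,2)Q 3/4
(2,3)P 1/2
(2,4)P 3/3
(2,5)P 4/4
(2,6)P 4/4
(2,7)P 1/1
(3,1)Q 3/3
(3,2)Q 3/3
(3,4)P 3/3
(3,5)P 3/3
(3,6)P 3/3
(4,1)Q 3/3
(4,2)Q 3/3
(4,3)Q 2/3
(4,4)P 1/3
(4,6)P 3/3
(4,7)P 2/2
(5,1)Q 1/1
(5,3)Q 2/2
(5,4)Q 1/3
(5,5)P 1/2
(5,6)P 3/3
(5,7)P 2/2
The smallest same-type fraction is 1/3 at (4,4), which reduces to 1/3. Any threshold above that leaves this agent unsatisfied.

1/3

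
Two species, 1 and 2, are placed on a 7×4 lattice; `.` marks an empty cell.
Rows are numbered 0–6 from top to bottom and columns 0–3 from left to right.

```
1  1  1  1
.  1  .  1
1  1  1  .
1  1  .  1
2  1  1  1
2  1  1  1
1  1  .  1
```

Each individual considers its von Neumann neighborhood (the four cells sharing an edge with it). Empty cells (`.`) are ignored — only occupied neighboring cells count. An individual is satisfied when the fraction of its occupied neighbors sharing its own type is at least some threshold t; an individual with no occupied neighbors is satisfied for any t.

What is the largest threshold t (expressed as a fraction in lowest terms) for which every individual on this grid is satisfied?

(0,0)1 1/1
(0,1)1 3/3
(0,2)1 2/2
(0,3)1 2/2
(1,1)1 2/2
(1,3)1 1/1
(2,0)1 2/2
(2,1)1 4/4
(2,2)1 1/1
(3,0)1 2/3
(3,1)1 3/3
(3,3)1 1/1
(4,0)2 1/3
(4,1)1 3/4
(4,2)1 3/3
(4,3)1 3/3
(5,0)2 1/3
(5,1)1 3/4
(5,2)1 3/3
(5,3)1 3/3
(6,0)1 1/2
(6,1)1 2/2
(6,3)1 1/1
The smallest same-type fraction is 1/3 at (4,0), which reduces to 1/3. Any threshold above that leaves this individual unsatisfied.

1/3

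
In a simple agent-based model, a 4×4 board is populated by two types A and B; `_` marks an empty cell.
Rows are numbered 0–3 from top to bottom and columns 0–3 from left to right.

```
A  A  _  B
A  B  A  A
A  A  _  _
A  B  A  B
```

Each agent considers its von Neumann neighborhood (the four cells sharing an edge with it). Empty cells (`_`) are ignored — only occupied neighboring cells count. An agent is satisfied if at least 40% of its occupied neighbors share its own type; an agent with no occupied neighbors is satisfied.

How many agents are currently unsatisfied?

6

Row 0: (0,0)A 2/2 satisfied · (0,1)A 1/2 satisfied · (0,3)B 0/1 not
Row 1: (1,0)A 2/3 satisfied · (1,1)B 0/4 not · (1,2)A 1/2 satisfied · (1,3)A 1/2 satisfied
Row 2: (2,0)A 3/3 satisfied · (2,1)A 1/3 not
Row 3: (3,0)A 1/2 satisfied · (3,1)B 0/3 not · (3,2)A 0/2 not · (3,3)B 0/1 not
Unsatisfied: (0,3), (1,1), (2,1), (3,1), (3,2), (3,3) — 6 in total.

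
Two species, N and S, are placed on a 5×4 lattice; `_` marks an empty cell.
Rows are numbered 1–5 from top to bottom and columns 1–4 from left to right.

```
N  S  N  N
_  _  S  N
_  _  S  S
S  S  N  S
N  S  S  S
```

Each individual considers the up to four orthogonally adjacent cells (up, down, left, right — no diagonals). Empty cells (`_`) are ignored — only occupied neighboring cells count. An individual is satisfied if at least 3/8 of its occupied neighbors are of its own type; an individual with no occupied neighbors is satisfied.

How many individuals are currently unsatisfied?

Row 1: (1,1)N 0/1 not · (1,2)S 0/2 not · (1,3)N 1/3 not · (1,4)N 2/2 satisfied
Row 2: (2,3)S 1/3 not · (2,4)N 1/3 not
Row 3: (3,3)S 2/3 satisfied · (3,4)S 2/3 satisfied
Row 4: (4,1)S 1/2 satisfied · (4,2)S 2/3 satisfied · (4,3)N 0/4 not · (4,4)S 2/3 satisfied
Row 5: (5,1)N 0/2 not · (5,2)S 2/3 satisfied · (5,3)S 2/3 satisfied · (5,4)S 2/2 satisfied
Unsatisfied: (1,1), (1,2), (1,3), (2,3), (2,4), (4,3), (5,1) — 7 in total.

7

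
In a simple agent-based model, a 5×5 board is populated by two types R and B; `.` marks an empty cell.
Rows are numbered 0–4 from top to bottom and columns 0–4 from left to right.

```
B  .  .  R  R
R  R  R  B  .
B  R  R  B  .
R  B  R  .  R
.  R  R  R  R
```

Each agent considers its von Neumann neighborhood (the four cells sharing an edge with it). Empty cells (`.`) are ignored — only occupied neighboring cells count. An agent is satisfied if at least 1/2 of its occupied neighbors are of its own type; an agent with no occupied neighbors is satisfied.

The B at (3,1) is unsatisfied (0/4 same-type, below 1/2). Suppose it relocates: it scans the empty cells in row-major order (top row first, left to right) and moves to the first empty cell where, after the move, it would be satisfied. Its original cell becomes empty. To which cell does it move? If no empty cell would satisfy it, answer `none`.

(0,1)

Vacating (3,1). Empty cells in order:
  (0,1): 1/2 same-type → satisfied — stop here.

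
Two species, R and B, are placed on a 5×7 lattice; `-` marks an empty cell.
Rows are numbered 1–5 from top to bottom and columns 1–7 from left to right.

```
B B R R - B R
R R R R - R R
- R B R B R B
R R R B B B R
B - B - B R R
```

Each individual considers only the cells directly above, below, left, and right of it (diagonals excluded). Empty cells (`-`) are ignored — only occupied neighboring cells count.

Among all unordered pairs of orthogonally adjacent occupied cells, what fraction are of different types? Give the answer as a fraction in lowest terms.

22/43

Scan each occupied cell's neighbors to the right and below so each pair is counted once.
Row 1: B(1,1)–B(1,2)= B(1,1)–R(2,1)≠ B(1,2)–R(1,3)≠ B(1,2)–R(2,2)≠ R(1,3)–R(1,4)= R(1,3)–R(2,3)= R(1,4)–R(2,4)= B(1,6)–R(1,7)≠ B(1,6)–R(2,6)≠ R(1,7)–R(2,7)=  → 5/10 unlike.
Row 2: R(2,1)–R(2,2)= R(2,2)–R(2,3)= R(2,2)–R(3,2)= R(2,3)–R(2,4)= R(2,3)–B(3,3)≠ R(2,4)–R(3,4)= R(2,6)–R(2,7)= R(2,6)–R(3,6)= R(2,7)–B(3,7)≠  → 2/9 unlike.
Row 3: R(3,2)–B(3,3)≠ R(3,2)–R(4,2)= B(3,3)–R(3,4)≠ B(3,3)–R(4,3)≠ R(3,4)–B(3,5)≠ R(3,4)–B(4,4)≠ B(3,5)–R(3,6)≠ B(3,5)–B(4,5)= R(3,6)–B(3,7)≠ R(3,6)–B(4,6)≠ B(3,7)–R(4,7)≠  → 9/11 unlike.
Row 4: R(4,1)–R(4,2)= R(4,1)–B(5,1)≠ R(4,2)–R(4,3)= R(4,3)–B(4,4)≠ R(4,3)–B(5,3)≠ B(4,4)–B(4,5)= B(4,5)–B(4,6)= B(4,5)–B(5,5)= B(4,6)–R(4,7)≠ B(4,6)–R(5,6)≠ R(4,7)–R(5,7)=  → 5/11 unlike.
Row 5: B(5,5)–R(5,6)≠ R(5,6)–R(5,7)=  → 1/2 unlike.
Total adjacent occupied pairs: 43; unlike-type pairs: 22.
22/43 is already in lowest terms.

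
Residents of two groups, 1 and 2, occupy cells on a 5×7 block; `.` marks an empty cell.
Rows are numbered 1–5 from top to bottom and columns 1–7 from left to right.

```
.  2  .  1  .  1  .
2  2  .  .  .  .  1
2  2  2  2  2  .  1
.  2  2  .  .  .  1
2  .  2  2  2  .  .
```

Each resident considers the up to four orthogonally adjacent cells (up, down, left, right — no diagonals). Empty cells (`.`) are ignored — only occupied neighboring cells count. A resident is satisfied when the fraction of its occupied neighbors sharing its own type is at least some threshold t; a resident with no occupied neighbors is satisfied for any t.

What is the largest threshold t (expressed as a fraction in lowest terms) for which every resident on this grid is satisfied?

1/1

Row 1: (1,2)2 1/1 · (1,4)1 — no occupied neighbors · (1,6)1 — no occupied neighbors
Row 2: (2,1)2 2/2 · (2,2)2 3/3 · (2,7)1 1/1
Row 3: (3,1)2 2/2 · (3,2)2 4/4 · (3,3)2 3/3 · (3,4)2 2/2 · (3,5)2 1/1 · (3,7)1 2/2
Row 4: (4,2)2 2/2 · (4,3)2 3/3 · (4,7)1 1/1
Row 5: (5,1)2 — no occupied neighbors · (5,3)2 2/2 · (5,4)2 2/2 · (5,5)2 1/1
The smallest same-type fraction is 1/1 at (1,2), which reduces to 1/1. Any threshold above that leaves this resident unsatisfied.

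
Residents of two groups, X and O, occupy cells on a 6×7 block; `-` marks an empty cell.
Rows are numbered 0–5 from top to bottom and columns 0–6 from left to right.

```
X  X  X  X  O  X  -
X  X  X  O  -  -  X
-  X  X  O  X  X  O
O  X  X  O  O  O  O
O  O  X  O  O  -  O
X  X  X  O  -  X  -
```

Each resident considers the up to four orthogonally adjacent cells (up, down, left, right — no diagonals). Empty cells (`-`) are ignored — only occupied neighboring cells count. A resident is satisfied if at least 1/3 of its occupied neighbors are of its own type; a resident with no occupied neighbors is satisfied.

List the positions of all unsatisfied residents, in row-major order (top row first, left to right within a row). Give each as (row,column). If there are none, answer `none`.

(0,0)X 2/2 ✓
(0,1)X 3/3 ✓
(0,2)X 3/3 ✓
(0,3)X 1/3 ✓
(0,4)O 0/2 ✗
(0,5)X 0/1 ✗
(1,0)X 2/2 ✓
(1,1)X 4/4 ✓
(1,2)X 3/4 ✓
(1,3)O 1/3 ✓
(1,6)X 0/1 ✗
(2,1)X 3/3 ✓
(2,2)X 3/4 ✓
(2,3)O 2/4 ✓
(2,4)X 1/3 ✓
(2,5)X 1/3 ✓
(2,6)O 1/3 ✓
(3,0)O 1/2 ✓
(3,1)X 2/4 ✓
(3,2)X 3/4 ✓
(3,3)O 3/4 ✓
(3,4)O 3/4 ✓
(3,5)O 2/3 ✓
(3,6)O 3/3 ✓
(4,0)O 2/3 ✓
(4,1)O 1/4 ✗
(4,2)X 2/4 ✓
(4,3)O 3/4 ✓
(4,4)O 2/2 ✓
(4,6)O 1/1 ✓
(5,0)X 1/2 ✓
(5,1)X 2/3 ✓
(5,2)X 2/3 ✓
(5,3)O 1/2 ✓
(5,5)X 0/0 ✓

(0,4), (0,5), (1,6), (4,1)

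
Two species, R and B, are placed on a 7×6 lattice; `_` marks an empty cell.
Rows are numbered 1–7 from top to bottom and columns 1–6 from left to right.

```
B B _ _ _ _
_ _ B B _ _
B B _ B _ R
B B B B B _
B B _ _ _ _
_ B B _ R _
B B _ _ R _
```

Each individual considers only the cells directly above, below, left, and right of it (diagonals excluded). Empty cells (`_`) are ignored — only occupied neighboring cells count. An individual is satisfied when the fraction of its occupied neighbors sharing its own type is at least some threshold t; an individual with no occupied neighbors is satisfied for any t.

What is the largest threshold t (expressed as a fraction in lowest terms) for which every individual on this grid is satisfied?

1/1

Row 1: (1,1)B 1/1 · (1,2)B 1/1
Row 2: (2,3)B 1/1 · (2,4)B 2/2
Row 3: (3,1)B 2/2 · (3,2)B 2/2 · (3,4)B 2/2 · (3,6)R — no occupied neighbors
Row 4: (4,1)B 3/3 · (4,2)B 4/4 · (4,3)B 2/2 · (4,4)B 3/3 · (4,5)B 1/1
Row 5: (5,1)B 2/2 · (5,2)B 3/3
Row 6: (6,2)B 3/3 · (6,3)B 1/1 · (6,5)R 1/1
Row 7: (7,1)B 1/1 · (7,2)B 2/2 · (7,5)R 1/1
The smallest same-type fraction is 1/1 at (1,1), which reduces to 1/1. Any threshold above that leaves this individual unsatisfied.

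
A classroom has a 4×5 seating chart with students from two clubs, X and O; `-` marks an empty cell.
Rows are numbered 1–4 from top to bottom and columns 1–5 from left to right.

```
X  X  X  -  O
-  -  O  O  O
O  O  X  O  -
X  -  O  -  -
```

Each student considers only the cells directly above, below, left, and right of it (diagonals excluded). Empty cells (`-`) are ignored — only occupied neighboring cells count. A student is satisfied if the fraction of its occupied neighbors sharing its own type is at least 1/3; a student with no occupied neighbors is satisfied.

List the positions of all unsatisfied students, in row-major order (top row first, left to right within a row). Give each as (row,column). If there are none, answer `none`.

(1,1)X 1/1 ✓
(1,2)X 2/2 ✓
(1,3)X 1/2 ✓
(1,5)O 1/1 ✓
(2,3)O 1/3 ✓
(2,4)O 3/3 ✓
(2,5)O 2/2 ✓
(3,1)O 1/2 ✓
(3,2)O 1/2 ✓
(3,3)X 0/4 ✗
(3,4)O 1/2 ✓
(4,1)X 0/1 ✗
(4,3)O 0/1 ✗

(3,3), (4,1), (4,3)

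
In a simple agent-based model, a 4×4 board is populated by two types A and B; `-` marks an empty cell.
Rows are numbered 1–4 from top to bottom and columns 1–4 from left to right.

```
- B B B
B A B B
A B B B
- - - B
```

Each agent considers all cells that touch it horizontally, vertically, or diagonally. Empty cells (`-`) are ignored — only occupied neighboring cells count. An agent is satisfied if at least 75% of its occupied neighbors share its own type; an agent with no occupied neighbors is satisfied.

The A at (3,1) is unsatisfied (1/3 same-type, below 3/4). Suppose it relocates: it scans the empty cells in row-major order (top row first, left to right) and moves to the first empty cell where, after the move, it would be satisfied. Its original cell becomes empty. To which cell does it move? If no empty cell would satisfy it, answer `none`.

Vacating (3,1). Empty cells in order:
  (1,1): 1/3 same-type → still unsatisfied.
  (4,1): 0/1 same-type → still unsatisfied.
  (4,2): 0/2 same-type → still unsatisfied.
  (4,3): 0/4 same-type → still unsatisfied.

none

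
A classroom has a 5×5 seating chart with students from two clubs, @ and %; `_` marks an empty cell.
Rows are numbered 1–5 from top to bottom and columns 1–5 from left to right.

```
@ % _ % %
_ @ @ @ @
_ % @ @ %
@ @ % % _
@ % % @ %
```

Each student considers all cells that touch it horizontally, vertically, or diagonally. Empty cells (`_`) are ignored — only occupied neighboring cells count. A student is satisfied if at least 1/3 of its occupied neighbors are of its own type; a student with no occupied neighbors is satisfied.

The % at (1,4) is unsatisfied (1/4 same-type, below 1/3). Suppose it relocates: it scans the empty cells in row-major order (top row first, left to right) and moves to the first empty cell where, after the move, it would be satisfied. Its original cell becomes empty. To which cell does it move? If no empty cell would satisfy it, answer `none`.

(2,1)

Vacating (1,4). Empty cells in order:
  (1,3): 1/4 same-type → still unsatisfied.
  (2,1): 2/4 same-type → satisfied — stop here.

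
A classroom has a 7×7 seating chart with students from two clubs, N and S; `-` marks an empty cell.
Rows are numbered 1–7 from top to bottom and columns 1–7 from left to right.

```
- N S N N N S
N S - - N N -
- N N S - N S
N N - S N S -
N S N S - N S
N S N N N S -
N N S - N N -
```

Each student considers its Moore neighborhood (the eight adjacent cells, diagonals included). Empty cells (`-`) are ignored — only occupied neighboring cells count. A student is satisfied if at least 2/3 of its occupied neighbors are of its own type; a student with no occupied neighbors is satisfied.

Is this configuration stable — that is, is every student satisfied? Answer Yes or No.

(1,2)N 1/3 ✗
(1,3)S 1/3 ✗
(1,4)N 2/3 ✓
(1,5)N 4/4 ✓
(1,6)N 3/4 ✓
(1,7)S 0/2 ✗
(2,1)N 2/3 ✓
(2,2)S 1/5 ✗
(2,5)N 5/6 ✓
(2,6)N 4/6 ✓
(3,2)N 4/5 ✓
(3,3)N 2/5 ✗
(3,4)S 1/4 ✗
(3,6)N 3/5 ✗
(3,7)S 1/3 ✗
(4,1)N 3/4 ✓
(4,2)N 5/6 ✓
(4,4)S 2/5 ✗
(4,5)N 2/6 ✗
(4,6)S 2/5 ✗
(5,1)N 3/5 ✗
(5,2)S 1/7 ✗
(5,3)N 3/7 ✗
(5,4)S 1/6 ✗
(5,6)N 2/5 ✗
(5,7)S 2/3 ✓
(6,1)N 3/5 ✗
(6,2)S 2/8 ✗
(6,3)N 3/7 ✗
(6,4)N 4/6 ✓
(6,5)N 4/6 ✓
(6,6)S 1/5 ✗
(7,1)N 2/3 ✓
(7,2)N 3/5 ✗
(7,3)S 1/4 ✗
(7,5)N 3/4 ✓
(7,6)N 2/3 ✓
For instance (1,2) has only 1/3 same-type neighbors, below 2/3.

No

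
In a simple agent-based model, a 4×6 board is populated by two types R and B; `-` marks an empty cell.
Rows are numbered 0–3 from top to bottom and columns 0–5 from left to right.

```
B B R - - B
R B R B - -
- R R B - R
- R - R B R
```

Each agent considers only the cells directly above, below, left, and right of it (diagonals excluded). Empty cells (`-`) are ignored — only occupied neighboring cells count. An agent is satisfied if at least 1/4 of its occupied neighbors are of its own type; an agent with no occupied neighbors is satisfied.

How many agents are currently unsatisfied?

3

Row 0: (0,0)B 1/2 ✓ · (0,1)B 2/3 ✓ · (0,2)R 1/2 ✓ · (0,5)B 0/0 ✓
Row 1: (1,0)R 0/2 ✗ · (1,1)B 1/4 ✓ · (1,2)R 2/4 ✓ · (1,3)B 1/2 ✓
Row 2: (2,1)R 2/3 ✓ · (2,2)R 2/3 ✓ · (2,3)B 1/3 ✓ · (2,5)R 1/1 ✓
Row 3: (3,1)R 1/1 ✓ · (3,3)R 0/2 ✗ · (3,4)B 0/2 ✗ · (3,5)R 1/2 ✓
Unsatisfied: (1,0), (3,3), (3,4) — 3 in total.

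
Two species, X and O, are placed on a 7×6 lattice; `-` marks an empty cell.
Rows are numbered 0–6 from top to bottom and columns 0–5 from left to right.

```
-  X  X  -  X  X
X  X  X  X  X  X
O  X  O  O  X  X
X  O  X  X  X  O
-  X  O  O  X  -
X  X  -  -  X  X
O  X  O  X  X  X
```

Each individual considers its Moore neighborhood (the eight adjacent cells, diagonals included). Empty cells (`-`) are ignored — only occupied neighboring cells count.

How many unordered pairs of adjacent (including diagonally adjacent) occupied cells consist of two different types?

Scan each occupied cell's neighbors to the right and below (and the two forward diagonals) so each pair is counted once.
From row 0: 0 unlike of 13 pairs (running 0/13).
From row 1: 8 unlike of 21 pairs (running 8/34).
From row 2: 12 unlike of 21 pairs (running 20/55).
From row 3: 10 unlike of 17 pairs (running 30/72).
From row 4: 4 unlike of 9 pairs (running 34/81).
From row 5: 3 unlike of 12 pairs (running 37/93).
From row 6: 3 unlike of 5 pairs (running 40/98).
Total adjacent occupied pairs: 98; unlike-type pairs: 40.

40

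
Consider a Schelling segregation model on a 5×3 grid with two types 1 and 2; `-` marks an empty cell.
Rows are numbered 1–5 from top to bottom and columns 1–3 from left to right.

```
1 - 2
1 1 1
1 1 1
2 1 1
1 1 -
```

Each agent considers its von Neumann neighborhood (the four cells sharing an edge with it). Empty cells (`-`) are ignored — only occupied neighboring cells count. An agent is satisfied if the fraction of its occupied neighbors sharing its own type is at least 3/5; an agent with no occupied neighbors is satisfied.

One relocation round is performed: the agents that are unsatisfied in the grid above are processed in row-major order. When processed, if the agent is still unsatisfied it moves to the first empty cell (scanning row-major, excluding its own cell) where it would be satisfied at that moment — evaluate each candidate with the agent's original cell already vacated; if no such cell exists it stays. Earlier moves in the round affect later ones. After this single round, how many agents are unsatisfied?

Initially unsatisfied (in order): (1,3), (4,1), (5,1).
  (1,3): no empty cell satisfies it; stays.
  (4,1): no empty cell satisfies it; stays.
  (5,1) → (1,2).
Resulting grid:
1 1 2
1 1 1
1 1 1
2 1 1
- 1 -
Unsatisfied now: (1,3), (4,1).

2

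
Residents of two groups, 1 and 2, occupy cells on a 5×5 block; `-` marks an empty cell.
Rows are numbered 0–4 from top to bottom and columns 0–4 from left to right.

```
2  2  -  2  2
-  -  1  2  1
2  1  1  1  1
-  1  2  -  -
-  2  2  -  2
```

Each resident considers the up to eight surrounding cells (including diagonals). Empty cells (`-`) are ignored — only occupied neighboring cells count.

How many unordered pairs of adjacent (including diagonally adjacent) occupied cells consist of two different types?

17

Scan each occupied cell's neighbors to the right and below (and the two forward diagonals) so each pair is counted once.
From row 0: 4 unlike of 8 pairs (running 4/8).
From row 1: 5 unlike of 10 pairs (running 9/18).
From row 2: 5 unlike of 10 pairs (running 14/28).
From row 3: 3 unlike of 5 pairs (running 17/33).
From row 4: 0 unlike of 1 pairs (running 17/34).
Total adjacent occupied pairs: 34; unlike-type pairs: 17.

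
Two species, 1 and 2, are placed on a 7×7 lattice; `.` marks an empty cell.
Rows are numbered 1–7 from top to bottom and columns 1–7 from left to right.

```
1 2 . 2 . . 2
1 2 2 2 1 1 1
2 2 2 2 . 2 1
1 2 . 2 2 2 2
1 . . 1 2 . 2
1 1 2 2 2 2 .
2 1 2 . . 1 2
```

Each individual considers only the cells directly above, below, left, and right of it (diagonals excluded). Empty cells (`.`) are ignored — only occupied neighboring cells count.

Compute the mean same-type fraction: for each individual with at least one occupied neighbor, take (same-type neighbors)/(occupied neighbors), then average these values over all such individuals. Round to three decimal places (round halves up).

0.592

(1,1)1 1/2
(1,2)2 1/2
(1,4)2 1/1
(1,7)2 0/1
(2,1)1 1/3
(2,2)2 3/4
(2,3)2 3/3
(2,4)2 3/4
(2,5)1 1/2
(2,6)1 2/3
(2,7)1 2/3
(3,1)2 1/3
(3,2)2 4/4
(3,3)2 3/3
(3,4)2 3/3
(3,6)2 1/3
(3,7)1 1/3
(4,1)1 1/3
(4,2)2 1/2
(4,4)2 2/3
(4,5)2 3/3
(4,6)2 3/3
(4,7)2 2/3
(5,1)1 2/2
(5,4)1 0/3
(5,5)2 2/3
(5,7)2 1/1
(6,1)1 2/3
(6,2)1 2/3
(6,3)2 2/3
(6,4)2 2/3
(6,5)2 3/3
(6,6)2 1/2
(7,1)2 0/2
(7,2)1 1/3
(7,3)2 1/2
(7,6)1 0/2
(7,7)2 0/1
Sum over 38 individuals: 1/2 + 1/2 + 1/1 + 0/1 + 1/3 + 3/4 + 3/3 + 3/4 + 1/2 + 2/3 + 2/3 + 1/3 + 4/4 + 3/3 + 3/3 + 1/3 + 1/3 + 1/3 + 1/2 + 2/3 + 3/3 + 3/3 + 2/3 + 2/2 + 0/3 + 2/3 + 1/1 + 2/3 + 2/3 + 2/3 + 2/3 + 3/3 + 1/2 + 0/2 + 1/3 + 1/2 + 0/2 + 0/1 = 45/2; mean = 45/2 ÷ 38 = 45/76 = 0.592105… → 0.592.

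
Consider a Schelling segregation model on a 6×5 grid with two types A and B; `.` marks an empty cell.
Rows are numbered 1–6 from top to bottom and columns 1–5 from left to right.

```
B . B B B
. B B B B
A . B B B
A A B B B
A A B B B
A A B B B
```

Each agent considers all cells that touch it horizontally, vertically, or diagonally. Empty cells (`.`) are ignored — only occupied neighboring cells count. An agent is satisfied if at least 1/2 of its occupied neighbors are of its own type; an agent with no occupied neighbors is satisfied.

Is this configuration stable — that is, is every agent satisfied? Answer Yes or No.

Yes

Row 1: (1,1)B 1/1 satisfied · (1,3)B 4/4 satisfied · (1,4)B 5/5 satisfied · (1,5)B 3/3 satisfied
Row 2: (2,2)B 4/5 satisfied · (2,3)B 6/6 satisfied · (2,4)B 8/8 satisfied · (2,5)B 5/5 satisfied
Row 3: (3,1)A 2/3 satisfied · (3,3)B 6/7 satisfied · (3,4)B 8/8 satisfied · (3,5)B 5/5 satisfied
Row 4: (4,1)A 4/4 satisfied · (4,2)A 4/7 satisfied · (4,3)B 5/7 satisfied · (4,4)B 8/8 satisfied · (4,5)B 5/5 satisfied
Row 5: (5,1)A 5/5 satisfied · (5,2)A 5/8 satisfied · (5,3)B 5/8 satisfied · (5,4)B 8/8 satisfied · (5,5)B 5/5 satisfied
Row 6: (6,1)A 3/3 satisfied · (6,2)A 3/5 satisfied · (6,3)B 3/5 satisfied · (6,4)B 5/5 satisfied · (6,5)B 3/3 satisfied
All meet the threshold, so the configuration is stable.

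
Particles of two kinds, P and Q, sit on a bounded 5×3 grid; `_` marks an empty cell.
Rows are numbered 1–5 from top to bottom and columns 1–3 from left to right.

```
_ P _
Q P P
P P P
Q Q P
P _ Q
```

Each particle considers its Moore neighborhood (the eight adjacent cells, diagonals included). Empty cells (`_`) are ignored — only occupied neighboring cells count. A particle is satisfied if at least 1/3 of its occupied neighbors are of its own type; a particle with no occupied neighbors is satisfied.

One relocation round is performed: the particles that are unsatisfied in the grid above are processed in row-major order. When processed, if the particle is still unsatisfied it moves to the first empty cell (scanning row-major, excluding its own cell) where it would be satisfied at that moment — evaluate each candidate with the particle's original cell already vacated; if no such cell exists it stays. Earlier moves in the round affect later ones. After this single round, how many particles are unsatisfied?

0

Initially unsatisfied (in order): (2,1), (4,1), (4,2), (5,1).
  (2,1) → (5,2).
  (4,1): now satisfied by earlier moves; stays.
  (4,2): now satisfied by earlier moves; stays.
  (5,1) → (1,1).
Resulting grid:
P P _
_ P P
P P P
Q Q P
_ Q Q
All satisfied now.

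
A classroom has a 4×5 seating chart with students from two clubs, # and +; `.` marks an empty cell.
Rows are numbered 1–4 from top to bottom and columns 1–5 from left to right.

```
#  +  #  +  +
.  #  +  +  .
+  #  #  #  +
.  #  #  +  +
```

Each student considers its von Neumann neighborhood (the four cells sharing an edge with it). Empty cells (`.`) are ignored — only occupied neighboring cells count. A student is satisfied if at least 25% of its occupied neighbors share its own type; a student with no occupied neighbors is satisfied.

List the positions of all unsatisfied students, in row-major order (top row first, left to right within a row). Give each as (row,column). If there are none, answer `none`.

Row 1: (1,1)# 0/1 unhappy · (1,2)+ 0/3 unhappy · (1,3)# 0/3 unhappy · (1,4)+ 2/3 ok · (1,5)+ 1/1 ok
Row 2: (2,2)# 1/3 ok · (2,3)+ 1/4 ok · (2,4)+ 2/3 ok
Row 3: (3,1)+ 0/1 unhappy · (3,2)# 3/4 ok · (3,3)# 3/4 ok · (3,4)# 1/4 ok · (3,5)+ 1/2 ok
Row 4: (4,2)# 2/2 ok · (4,3)# 2/3 ok · (4,4)+ 1/3 ok · (4,5)+ 2/2 ok

(1,1), (1,2), (1,3), (3,1)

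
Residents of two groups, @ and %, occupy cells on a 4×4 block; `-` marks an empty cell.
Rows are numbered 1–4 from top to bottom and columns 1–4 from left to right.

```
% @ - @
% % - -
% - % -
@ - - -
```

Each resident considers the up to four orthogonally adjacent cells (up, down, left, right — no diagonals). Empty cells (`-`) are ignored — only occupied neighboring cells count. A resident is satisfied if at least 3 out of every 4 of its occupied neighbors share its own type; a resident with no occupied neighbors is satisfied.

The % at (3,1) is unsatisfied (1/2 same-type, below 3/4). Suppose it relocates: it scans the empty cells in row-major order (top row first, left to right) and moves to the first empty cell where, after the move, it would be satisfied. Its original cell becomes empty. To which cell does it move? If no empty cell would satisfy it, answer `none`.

(2,3)

Vacating (3,1). Empty cells in order:
  (1,3): 0/2 same-type → still unsatisfied.
  (2,3): 2/2 same-type → satisfied — stop here.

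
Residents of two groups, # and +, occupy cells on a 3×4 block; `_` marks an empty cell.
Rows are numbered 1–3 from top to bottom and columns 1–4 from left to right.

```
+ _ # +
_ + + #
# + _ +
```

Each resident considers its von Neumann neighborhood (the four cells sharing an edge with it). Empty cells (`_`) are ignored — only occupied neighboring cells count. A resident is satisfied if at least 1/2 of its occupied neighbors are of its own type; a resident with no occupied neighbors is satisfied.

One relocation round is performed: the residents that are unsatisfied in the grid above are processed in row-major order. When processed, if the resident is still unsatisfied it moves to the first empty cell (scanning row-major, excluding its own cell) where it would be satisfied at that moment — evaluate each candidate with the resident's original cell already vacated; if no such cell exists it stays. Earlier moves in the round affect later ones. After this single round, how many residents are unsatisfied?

0

Initially unsatisfied (in order): (1,3), (1,4), (2,3), (2,4), (3,1), (3,4).
  (1,3): no empty cell satisfies it; stays.
  (1,4) → (1,2).
  (2,3) → (2,1).
  (2,4) → (1,4).
  (3,1) → (2,3).
  (3,4): now satisfied by earlier moves; stays.
Resulting grid:
+ + # #
+ + # _
_ + _ +
All satisfied now.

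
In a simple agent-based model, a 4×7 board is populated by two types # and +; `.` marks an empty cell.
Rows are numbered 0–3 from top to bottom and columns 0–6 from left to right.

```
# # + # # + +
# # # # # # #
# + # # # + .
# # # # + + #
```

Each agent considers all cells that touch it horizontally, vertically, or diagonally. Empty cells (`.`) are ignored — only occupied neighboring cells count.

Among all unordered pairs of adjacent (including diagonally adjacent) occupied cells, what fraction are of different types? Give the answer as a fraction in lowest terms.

29/76

Scan each occupied cell's neighbors to the right and below (and the two forward diagonals) so each pair is counted once.
From row 0: 11 unlike of 25 pairs (running 11/25).
From row 1: 6 unlike of 23 pairs (running 17/48).
From row 2: 10 unlike of 22 pairs (running 27/70).
From row 3: 2 unlike of 6 pairs (running 29/76).
Total adjacent occupied pairs: 76; unlike-type pairs: 29.
29/76 is already in lowest terms.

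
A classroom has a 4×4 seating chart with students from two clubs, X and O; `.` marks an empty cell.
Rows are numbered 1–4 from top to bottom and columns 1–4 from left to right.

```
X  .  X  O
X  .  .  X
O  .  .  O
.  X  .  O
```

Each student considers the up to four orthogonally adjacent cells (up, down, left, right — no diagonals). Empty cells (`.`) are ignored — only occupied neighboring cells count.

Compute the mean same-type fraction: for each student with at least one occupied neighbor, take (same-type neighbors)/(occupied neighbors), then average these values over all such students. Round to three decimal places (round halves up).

Row 1: (1,1)X 1/1 · (1,3)X 0/1 · (1,4)O 0/2
Row 2: (2,1)X 1/2 · (2,4)X 0/2
Row 3: (3,1)O 0/1 · (3,4)O 1/2
Row 4: (4,2)X — no occupied neighbors · (4,4)O 1/1
Sum over 8 students: 1/1 + 0/1 + 0/2 + 1/2 + 0/2 + 0/1 + 1/2 + 1/1 = 3; mean = 3 ÷ 8 = 3/8 = 0.375 → 0.375.

0.375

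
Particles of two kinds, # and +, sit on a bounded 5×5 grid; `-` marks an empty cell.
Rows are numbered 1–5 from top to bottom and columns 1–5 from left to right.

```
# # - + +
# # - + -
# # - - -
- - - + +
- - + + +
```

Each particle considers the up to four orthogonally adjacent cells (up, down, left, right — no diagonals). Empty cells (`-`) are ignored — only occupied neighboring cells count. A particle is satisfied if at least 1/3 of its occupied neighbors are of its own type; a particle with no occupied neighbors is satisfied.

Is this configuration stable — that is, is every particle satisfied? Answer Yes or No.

Yes

(1,1)# 2/2 satisfied
(1,2)# 2/2 satisfied
(1,4)+ 2/2 satisfied
(1,5)+ 1/1 satisfied
(2,1)# 3/3 satisfied
(2,2)# 3/3 satisfied
(2,4)+ 1/1 satisfied
(3,1)# 2/2 satisfied
(3,2)# 2/2 satisfied
(4,4)+ 2/2 satisfied
(4,5)+ 2/2 satisfied
(5,3)+ 1/1 satisfied
(5,4)+ 3/3 satisfied
(5,5)+ 2/2 satisfied
All meet the threshold, so the configuration is stable.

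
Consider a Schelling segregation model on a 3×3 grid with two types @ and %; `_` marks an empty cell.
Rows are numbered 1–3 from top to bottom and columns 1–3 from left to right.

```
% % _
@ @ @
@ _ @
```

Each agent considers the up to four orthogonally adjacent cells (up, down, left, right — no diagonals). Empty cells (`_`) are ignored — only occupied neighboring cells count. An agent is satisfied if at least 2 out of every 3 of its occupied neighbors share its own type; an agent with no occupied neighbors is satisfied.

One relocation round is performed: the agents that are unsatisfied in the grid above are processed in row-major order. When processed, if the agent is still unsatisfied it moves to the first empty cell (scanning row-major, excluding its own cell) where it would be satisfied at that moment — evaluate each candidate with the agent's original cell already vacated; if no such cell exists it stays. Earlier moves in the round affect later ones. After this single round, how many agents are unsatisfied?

2

Initially unsatisfied (in order): (1,1), (1,2).
  (1,1): no empty cell satisfies it; stays.
  (1,2): no empty cell satisfies it; stays.
Resulting grid:
% % _
@ @ @
@ _ @
Unsatisfied now: (1,1), (1,2).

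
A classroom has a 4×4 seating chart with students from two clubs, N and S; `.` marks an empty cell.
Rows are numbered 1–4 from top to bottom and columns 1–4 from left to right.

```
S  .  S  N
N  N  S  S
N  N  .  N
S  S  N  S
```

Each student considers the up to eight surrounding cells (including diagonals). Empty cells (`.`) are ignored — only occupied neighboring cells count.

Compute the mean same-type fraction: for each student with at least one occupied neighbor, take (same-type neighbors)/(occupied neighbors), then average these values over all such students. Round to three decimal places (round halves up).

Row 1: (1,1)S 0/2 · (1,3)S 2/4 · (1,4)N 0/3
Row 2: (2,1)N 3/4 · (2,2)N 3/6 · (2,3)S 2/6 · (2,4)S 2/4
Row 3: (3,1)N 3/5 · (3,2)N 4/7 · (3,4)N 1/4
Row 4: (4,1)S 1/3 · (4,2)S 1/4 · (4,3)N 2/4 · (4,4)S 0/2
Sum over 14 students: 0/2 + 2/4 + 0/3 + 3/4 + 3/6 + 2/6 + 2/4 + 3/5 + 4/7 + 1/4 + 1/3 + 1/4 + 2/4 + 0/2 = 2137/420; mean = 2137/420 ÷ 14 = 2137/5880 = 0.363435… → 0.363.

0.363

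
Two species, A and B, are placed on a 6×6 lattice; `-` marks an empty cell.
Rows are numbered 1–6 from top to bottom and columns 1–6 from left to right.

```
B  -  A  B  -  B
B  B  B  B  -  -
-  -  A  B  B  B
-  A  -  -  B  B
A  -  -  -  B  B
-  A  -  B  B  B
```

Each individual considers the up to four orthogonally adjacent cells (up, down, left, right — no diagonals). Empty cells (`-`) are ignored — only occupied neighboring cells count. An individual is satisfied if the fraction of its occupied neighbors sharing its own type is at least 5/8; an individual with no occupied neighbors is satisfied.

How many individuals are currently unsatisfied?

4

Row 1: (1,1)B 1/1 ✓ · (1,3)A 0/2 ✗ · (1,4)B 1/2 ✗ · (1,6)B 0/0 ✓
Row 2: (2,1)B 2/2 ✓ · (2,2)B 2/2 ✓ · (2,3)B 2/4 ✗ · (2,4)B 3/3 ✓
Row 3: (3,3)A 0/2 ✗ · (3,4)B 2/3 ✓ · (3,5)B 3/3 ✓ · (3,6)B 2/2 ✓
Row 4: (4,2)A 0/0 ✓ · (4,5)B 3/3 ✓ · (4,6)B 3/3 ✓
Row 5: (5,1)A 0/0 ✓ · (5,5)B 3/3 ✓ · (5,6)B 3/3 ✓
Row 6: (6,2)A 0/0 ✓ · (6,4)B 1/1 ✓ · (6,5)B 3/3 ✓ · (6,6)B 2/2 ✓
Unsatisfied: (1,3), (1,4), (2,3), (3,3) — 4 in total.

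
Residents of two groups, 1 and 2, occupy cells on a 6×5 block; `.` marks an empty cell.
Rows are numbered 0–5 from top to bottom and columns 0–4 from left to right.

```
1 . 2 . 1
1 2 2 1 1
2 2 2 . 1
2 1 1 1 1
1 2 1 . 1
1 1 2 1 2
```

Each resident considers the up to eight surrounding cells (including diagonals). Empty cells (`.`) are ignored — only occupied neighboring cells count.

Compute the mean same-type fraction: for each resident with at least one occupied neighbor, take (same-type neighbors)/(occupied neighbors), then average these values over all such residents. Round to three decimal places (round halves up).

Row 0: (0,0)1 1/2 · (0,2)2 2/3 · (0,4)1 2/2
Row 1: (1,0)1 1/4 · (1,1)2 5/7 · (1,2)2 4/5 · (1,3)1 3/6 · (1,4)1 3/3
Row 2: (2,0)2 3/5 · (2,1)2 5/8 · (2,2)2 3/7 · (2,4)1 4/4
Row 3: (3,0)2 3/5 · (3,1)1 3/8 · (3,2)1 3/6 · (3,3)1 5/6 · (3,4)1 3/3
Row 4: (4,0)1 3/5 · (4,1)2 2/8 · (4,2)1 5/7 · (4,4)1 3/4
Row 5: (5,0)1 2/3 · (5,1)1 3/5 · (5,2)2 1/4 · (5,3)1 2/4 · (5,4)2 0/2
Sum over 26 residents: 1/2 + 2/3 + 2/2 + 1/4 + 5/7 + 4/5 + 3/6 + 3/3 + 3/5 + 5/8 + 3/7 + 4/4 + 3/5 + 3/8 + 3/6 + 5/6 + 3/3 + 3/5 + 2/8 + 5/7 + 3/4 + 2/3 + 3/5 + 1/4 + 2/4 + 0/2 = 1651/105; mean = 1651/105 ÷ 26 = 127/210 = 0.604761… → 0.605.

0.605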